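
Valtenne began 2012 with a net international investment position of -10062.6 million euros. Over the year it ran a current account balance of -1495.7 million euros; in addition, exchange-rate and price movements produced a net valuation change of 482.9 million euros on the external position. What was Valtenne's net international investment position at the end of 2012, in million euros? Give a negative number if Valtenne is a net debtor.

-11075.4

Change in NIIP = current account + net valuation change = -1495.7 + 482.9 = -1012.8
End-of-year NIIP = -10062.6 + (-1012.8) = -11075.4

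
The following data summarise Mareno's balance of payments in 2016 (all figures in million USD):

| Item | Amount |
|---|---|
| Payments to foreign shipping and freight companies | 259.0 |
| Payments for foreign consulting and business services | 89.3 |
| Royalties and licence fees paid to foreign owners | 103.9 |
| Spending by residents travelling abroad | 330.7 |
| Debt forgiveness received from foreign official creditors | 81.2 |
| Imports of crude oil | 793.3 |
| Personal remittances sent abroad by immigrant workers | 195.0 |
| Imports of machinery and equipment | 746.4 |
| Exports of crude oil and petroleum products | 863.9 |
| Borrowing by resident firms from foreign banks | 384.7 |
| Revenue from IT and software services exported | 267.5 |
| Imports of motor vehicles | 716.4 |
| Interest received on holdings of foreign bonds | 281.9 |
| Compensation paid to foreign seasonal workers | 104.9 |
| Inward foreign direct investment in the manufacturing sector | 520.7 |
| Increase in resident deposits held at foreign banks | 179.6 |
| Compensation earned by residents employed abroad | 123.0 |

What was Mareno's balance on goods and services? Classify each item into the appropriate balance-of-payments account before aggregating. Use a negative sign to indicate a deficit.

Goods: 863.9 - 793.3 - 716.4 - 746.4 = -1392.2
Services: -89.3 - 330.7 - 259.0 + 267.5 - 103.9 = -515.4
Trade balance = -1392.2 + (-515.4) = -1907.6
(Excluded from the trade balance — capital account: debt forgiveness received from foreign official creditors 81.2; secondary income: personal remittances sent abroad by immigrant workers 195.0; financial account: borrowing by resident firms from foreign banks 384.7, inward foreign direct investment in the manufacturing sector 520.7, increase in resident deposits held at foreign banks 179.6; primary income: interest received on holdings of foreign bonds 281.9, compensation paid to foreign seasonal workers 104.9, compensation earned by residents employed abroad 123.0.)

-1907.6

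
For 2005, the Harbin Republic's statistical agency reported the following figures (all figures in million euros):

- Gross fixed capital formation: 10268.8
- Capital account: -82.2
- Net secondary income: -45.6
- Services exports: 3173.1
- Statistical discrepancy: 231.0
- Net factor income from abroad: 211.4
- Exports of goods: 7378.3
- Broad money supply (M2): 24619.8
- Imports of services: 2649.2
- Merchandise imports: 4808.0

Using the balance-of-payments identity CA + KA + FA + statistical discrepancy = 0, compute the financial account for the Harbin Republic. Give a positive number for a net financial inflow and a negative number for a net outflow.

Goods balance = 7378.3 - 4808.0 = 2570.3
Services balance = 3173.1 - 2649.2 = 523.9
Trade balance (goods + services) = 2570.3 + 523.9 = 3094.2
Net primary income = 211.4
Net secondary income = -45.6
Current account = 3094.2 + 211.4 + (-45.6) = 3260.0
Financial account = -(3260.0 + (-82.2) + 231.0) = -3408.8

-3408.8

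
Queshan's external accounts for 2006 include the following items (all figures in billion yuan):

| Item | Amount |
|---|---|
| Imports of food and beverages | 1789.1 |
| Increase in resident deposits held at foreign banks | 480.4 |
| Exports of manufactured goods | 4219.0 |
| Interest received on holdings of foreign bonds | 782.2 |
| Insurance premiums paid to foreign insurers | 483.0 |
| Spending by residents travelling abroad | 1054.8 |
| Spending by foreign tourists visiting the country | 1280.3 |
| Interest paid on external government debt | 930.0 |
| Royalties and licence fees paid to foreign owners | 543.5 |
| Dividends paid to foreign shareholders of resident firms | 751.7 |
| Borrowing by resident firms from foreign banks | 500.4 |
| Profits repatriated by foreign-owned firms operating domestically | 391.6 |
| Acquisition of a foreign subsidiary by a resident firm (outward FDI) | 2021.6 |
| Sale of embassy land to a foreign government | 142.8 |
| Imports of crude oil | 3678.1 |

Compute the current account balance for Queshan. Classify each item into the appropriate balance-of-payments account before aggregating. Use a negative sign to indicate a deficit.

Goods: -1789.1 + 4219.0 - 3678.1 = -1248.2
Services: -1054.8 + 1280.3 - 483.0 - 543.5 = -801.0
Primary income: -751.7 + 782.2 - 930.0 - 391.6 = -1291.1
Current account = (-1248.2) + (-801.0) + (-1291.1) = -3340.3
(Excluded from the current account — financial account: increase in resident deposits held at foreign banks 480.4, borrowing by resident firms from foreign banks 500.4, acquisition of a foreign subsidiary by a resident firm (outward FDI) 2021.6; capital account: sale of embassy land to a foreign government 142.8.)

-3340.3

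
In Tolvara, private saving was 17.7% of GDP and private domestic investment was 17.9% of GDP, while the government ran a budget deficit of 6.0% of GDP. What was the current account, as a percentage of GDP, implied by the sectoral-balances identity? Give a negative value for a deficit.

By the sectoral-balances identity, CA = (S_private - I) + (T - G).
Private balance = 17.7 - 17.9 = -0.2
Government balance (T - G) = -6.0
CA = -0.2 + (-6.0) = -6.2

-6.2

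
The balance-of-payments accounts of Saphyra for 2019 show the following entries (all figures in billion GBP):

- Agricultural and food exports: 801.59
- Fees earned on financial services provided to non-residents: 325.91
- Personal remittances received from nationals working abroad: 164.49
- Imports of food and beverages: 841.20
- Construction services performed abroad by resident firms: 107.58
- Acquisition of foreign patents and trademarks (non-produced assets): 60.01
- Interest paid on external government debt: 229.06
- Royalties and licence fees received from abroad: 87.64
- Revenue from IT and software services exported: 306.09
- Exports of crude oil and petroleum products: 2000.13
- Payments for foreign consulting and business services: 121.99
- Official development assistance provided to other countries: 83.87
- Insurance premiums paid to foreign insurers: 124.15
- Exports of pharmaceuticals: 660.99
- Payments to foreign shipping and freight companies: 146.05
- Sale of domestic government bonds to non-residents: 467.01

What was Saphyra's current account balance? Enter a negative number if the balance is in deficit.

Goods: 660.99 + 801.59 + 2000.13 - 841.20 = 2621.51
Services: 306.09 - 146.05 - 121.99 + 87.64 - 124.15 + 107.58 + 325.91 = 435.03
Primary income: -229.06
Secondary income: 164.49 - 83.87 = 80.62
Current account = 2621.51 + 435.03 + (-229.06) + 80.62 = 2908.10
(Excluded from the current account — capital account: acquisition of foreign patents and trademarks (non-produced assets) 60.01; financial account: sale of domestic government bonds to non-residents 467.01.)

2908.10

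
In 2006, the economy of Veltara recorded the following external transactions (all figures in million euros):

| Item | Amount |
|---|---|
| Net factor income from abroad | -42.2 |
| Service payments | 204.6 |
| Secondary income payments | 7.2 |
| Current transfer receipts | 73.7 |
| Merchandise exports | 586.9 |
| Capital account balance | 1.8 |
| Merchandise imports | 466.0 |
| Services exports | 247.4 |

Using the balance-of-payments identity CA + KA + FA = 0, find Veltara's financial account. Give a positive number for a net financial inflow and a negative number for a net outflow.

-189.8

Goods balance = 586.9 - 466.0 = 120.9
Services balance = 247.4 - 204.6 = 42.8
Trade balance (goods + services) = 120.9 + 42.8 = 163.7
Net primary income = -42.2
Net secondary income = 73.7 - 7.2 = 66.5
Current account = 163.7 + (-42.2) + 66.5 = 188.0
Financial account = -(188.0 + 1.8) = -189.8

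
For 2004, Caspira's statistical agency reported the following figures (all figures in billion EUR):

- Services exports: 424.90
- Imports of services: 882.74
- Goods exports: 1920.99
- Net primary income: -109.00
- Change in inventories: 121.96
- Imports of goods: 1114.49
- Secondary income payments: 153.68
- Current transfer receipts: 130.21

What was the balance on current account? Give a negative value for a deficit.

216.19

Goods balance = 1920.99 - 1114.49 = 806.50
Services balance = 424.90 - 882.74 = -457.84
Trade balance (goods + services) = 806.50 + (-457.84) = 348.66
Net primary income = -109.00
Net secondary income = 130.21 - 153.68 = -23.47
Current account = 348.66 + (-109.00) + (-23.47) = 216.19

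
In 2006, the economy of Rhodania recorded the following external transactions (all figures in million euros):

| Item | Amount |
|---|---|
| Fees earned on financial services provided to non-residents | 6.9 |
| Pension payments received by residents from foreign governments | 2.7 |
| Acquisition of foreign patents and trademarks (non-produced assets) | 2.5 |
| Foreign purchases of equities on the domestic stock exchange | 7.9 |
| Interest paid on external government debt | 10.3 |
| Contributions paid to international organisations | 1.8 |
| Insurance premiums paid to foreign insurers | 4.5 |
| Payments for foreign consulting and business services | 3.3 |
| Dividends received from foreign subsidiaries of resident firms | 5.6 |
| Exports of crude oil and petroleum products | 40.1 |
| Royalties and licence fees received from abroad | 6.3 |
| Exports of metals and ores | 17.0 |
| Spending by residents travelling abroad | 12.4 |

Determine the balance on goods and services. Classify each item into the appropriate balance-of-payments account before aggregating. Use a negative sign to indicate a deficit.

Goods: 17.0 + 40.1 = 57.1
Services: 6.9 - 3.3 - 4.5 + 6.3 - 12.4 = -7.0
Trade balance = 57.1 + (-7.0) = 50.1
(Excluded from the trade balance — secondary income: pension payments received by residents from foreign governments 2.7, contributions paid to international organisations 1.8; capital account: acquisition of foreign patents and trademarks (non-produced assets) 2.5; financial account: foreign purchases of equities on the domestic stock exchange 7.9; primary income: interest paid on external government debt 10.3, dividends received from foreign subsidiaries of resident firms 5.6.)

50.1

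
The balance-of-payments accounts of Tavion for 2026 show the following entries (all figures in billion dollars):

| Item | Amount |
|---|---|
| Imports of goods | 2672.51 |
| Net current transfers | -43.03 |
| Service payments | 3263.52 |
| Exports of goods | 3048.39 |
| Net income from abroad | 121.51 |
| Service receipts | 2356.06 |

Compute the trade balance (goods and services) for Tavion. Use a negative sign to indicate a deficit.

-531.58

Goods balance = 3048.39 - 2672.51 = 375.88
Services balance = 2356.06 - 3263.52 = -907.46
Trade balance (goods + services) = 375.88 + (-907.46) = -531.58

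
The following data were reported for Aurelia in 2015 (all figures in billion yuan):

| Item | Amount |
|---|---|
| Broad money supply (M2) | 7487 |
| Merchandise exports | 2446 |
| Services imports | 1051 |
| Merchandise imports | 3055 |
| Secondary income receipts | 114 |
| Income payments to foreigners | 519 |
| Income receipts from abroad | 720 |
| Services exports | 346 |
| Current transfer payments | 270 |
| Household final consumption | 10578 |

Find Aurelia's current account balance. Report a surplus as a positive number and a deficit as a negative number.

Goods balance = 2446 - 3055 = -609
Services balance = 346 - 1051 = -705
Trade balance (goods + services) = -609 + (-705) = -1314
Net primary income = 720 - 519 = 201
Net secondary income = 114 - 270 = -156
Current account = -1314 + 201 + (-156) = -1269

-1269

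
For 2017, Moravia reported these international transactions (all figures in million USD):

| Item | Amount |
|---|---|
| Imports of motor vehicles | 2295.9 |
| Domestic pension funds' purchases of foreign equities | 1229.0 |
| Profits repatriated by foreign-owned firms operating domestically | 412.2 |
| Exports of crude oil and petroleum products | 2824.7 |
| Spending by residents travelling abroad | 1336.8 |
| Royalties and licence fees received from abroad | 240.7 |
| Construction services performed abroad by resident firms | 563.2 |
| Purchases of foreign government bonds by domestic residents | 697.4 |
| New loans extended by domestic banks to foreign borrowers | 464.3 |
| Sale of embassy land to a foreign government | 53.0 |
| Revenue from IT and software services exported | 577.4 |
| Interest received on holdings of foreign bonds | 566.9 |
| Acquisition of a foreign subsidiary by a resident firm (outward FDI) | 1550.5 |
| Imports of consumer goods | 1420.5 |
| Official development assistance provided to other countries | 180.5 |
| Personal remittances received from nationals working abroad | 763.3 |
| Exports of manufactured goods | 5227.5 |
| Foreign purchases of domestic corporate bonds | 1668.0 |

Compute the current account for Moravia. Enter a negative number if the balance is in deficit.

5117.8

Goods: -2295.9 - 1420.5 + 5227.5 + 2824.7 = 4335.8
Services: 563.2 + 240.7 - 1336.8 + 577.4 = 44.5
Primary income: -412.2 + 566.9 = 154.7
Secondary income: 763.3 - 180.5 = 582.8
Current account = 4335.8 + 44.5 + 154.7 + 582.8 = 5117.8
(Excluded from the current account — financial account: domestic pension funds' purchases of foreign equities 1229.0, purchases of foreign government bonds by domestic residents 697.4, new loans extended by domestic banks to foreign borrowers 464.3, acquisition of a foreign subsidiary by a resident firm (outward FDI) 1550.5, foreign purchases of domestic corporate bonds 1668.0; capital account: sale of embassy land to a foreign government 53.0.)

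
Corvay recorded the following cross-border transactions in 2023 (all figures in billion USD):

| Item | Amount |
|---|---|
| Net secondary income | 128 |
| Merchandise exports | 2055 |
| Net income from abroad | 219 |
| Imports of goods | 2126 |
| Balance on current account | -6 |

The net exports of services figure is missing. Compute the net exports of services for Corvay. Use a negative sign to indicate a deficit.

-282

Current account = goods balance + services balance + net primary income + net secondary income
Sum of the known components = 276
Net exports of services = CA - (known components) = -6 - 276 = -282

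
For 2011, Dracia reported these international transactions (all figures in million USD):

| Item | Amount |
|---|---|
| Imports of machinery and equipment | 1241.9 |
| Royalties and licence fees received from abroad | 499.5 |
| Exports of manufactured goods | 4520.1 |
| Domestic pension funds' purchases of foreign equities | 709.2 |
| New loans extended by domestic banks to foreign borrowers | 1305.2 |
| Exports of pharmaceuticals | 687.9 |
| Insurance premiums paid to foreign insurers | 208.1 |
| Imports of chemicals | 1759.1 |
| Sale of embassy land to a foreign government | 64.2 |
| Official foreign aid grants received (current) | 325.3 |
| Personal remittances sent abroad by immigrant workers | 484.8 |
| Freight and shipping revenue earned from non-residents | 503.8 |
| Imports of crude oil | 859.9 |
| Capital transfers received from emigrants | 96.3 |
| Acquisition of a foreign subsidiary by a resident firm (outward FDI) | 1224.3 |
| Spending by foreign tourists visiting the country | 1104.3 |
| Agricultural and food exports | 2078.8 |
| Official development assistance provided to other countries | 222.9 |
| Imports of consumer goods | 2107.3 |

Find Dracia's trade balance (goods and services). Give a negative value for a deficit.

3218.1

Goods: -2107.3 + 687.9 + 4520.1 - 1759.1 + 2078.8 - 859.9 - 1241.9 = 1318.6
Services: 503.8 + 1104.3 + 499.5 - 208.1 = 1899.5
Trade balance = 1318.6 + 1899.5 = 3218.1
(Excluded from the trade balance — financial account: domestic pension funds' purchases of foreign equities 709.2, new loans extended by domestic banks to foreign borrowers 1305.2, acquisition of a foreign subsidiary by a resident firm (outward FDI) 1224.3; capital account: sale of embassy land to a foreign government 64.2, capital transfers received from emigrants 96.3; secondary income: official foreign aid grants received (current) 325.3, personal remittances sent abroad by immigrant workers 484.8, official development assistance provided to other countries 222.9.)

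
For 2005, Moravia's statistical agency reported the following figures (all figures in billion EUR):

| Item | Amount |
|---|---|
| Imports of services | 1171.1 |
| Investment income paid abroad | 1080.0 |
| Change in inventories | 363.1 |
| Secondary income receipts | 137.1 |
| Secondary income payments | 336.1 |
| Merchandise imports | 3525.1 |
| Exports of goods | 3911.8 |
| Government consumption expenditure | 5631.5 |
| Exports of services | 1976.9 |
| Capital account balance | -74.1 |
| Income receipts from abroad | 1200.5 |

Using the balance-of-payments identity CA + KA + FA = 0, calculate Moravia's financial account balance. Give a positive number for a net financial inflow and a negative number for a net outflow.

-1039.9

Goods balance = 3911.8 - 3525.1 = 386.7
Services balance = 1976.9 - 1171.1 = 805.8
Trade balance (goods + services) = 386.7 + 805.8 = 1192.5
Net primary income = 1200.5 - 1080.0 = 120.5
Net secondary income = 137.1 - 336.1 = -199.0
Current account = 1192.5 + 120.5 + (-199.0) = 1114.0
Financial account = -(1114.0 + (-74.1)) = -1039.9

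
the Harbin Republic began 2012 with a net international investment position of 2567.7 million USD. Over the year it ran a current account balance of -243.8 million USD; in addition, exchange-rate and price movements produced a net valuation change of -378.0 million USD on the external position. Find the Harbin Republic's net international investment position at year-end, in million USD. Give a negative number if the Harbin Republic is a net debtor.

1945.9

Change in NIIP = current account + net valuation change = -243.8 + (-378.0) = -621.8
End-of-year NIIP = 2567.7 + (-621.8) = 1945.9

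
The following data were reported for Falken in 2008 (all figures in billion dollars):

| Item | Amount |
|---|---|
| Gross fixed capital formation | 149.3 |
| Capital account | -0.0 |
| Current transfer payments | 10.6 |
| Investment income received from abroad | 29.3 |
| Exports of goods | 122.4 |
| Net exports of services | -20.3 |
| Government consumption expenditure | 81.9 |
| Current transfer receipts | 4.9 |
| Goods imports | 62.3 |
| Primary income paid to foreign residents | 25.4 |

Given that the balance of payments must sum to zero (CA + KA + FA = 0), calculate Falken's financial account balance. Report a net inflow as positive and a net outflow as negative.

-38.0

Goods balance = 122.4 - 62.3 = 60.1
Services balance = -20.3
Trade balance (goods + services) = 60.1 + (-20.3) = 39.8
Net primary income = 29.3 - 25.4 = 3.9
Net secondary income = 4.9 - 10.6 = -5.7
Current account = 39.8 + 3.9 + (-5.7) = 38.0
Financial account = -(38.0 + -0.0) = -38.0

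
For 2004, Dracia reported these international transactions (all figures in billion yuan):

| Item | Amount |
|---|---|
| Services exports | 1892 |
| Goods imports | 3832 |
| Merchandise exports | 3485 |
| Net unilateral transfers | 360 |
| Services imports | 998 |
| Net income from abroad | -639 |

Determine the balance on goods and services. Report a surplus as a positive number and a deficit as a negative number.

Goods balance = 3485 - 3832 = -347
Services balance = 1892 - 998 = 894
Trade balance (goods + services) = -347 + 894 = 547

547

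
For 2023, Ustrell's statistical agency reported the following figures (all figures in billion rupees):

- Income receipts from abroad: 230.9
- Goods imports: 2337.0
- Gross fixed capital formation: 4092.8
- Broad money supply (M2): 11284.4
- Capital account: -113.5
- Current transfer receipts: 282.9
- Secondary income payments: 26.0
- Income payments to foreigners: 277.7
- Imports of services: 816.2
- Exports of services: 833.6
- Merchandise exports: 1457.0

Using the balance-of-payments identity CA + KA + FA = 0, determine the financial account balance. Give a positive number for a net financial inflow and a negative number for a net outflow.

Goods balance = 1457.0 - 2337.0 = -880.0
Services balance = 833.6 - 816.2 = 17.4
Trade balance (goods + services) = -880.0 + 17.4 = -862.6
Net primary income = 230.9 - 277.7 = -46.8
Net secondary income = 282.9 - 26.0 = 256.9
Current account = -862.6 + (-46.8) + 256.9 = -652.5
Financial account = -(-652.5 + (-113.5)) = 766.0

766.0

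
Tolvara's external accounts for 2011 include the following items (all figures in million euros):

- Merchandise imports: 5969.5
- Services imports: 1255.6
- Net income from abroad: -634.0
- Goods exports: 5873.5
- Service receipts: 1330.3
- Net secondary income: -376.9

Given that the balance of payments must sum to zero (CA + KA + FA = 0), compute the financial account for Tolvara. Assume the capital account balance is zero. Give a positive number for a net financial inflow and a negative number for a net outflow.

1032.2

Goods balance = 5873.5 - 5969.5 = -96.0
Services balance = 1330.3 - 1255.6 = 74.7
Trade balance (goods + services) = -96.0 + 74.7 = -21.3
Net primary income = -634.0
Net secondary income = -376.9
Current account = -21.3 + (-634.0) + (-376.9) = -1032.2
Financial account = -(-1032.2) = 1032.2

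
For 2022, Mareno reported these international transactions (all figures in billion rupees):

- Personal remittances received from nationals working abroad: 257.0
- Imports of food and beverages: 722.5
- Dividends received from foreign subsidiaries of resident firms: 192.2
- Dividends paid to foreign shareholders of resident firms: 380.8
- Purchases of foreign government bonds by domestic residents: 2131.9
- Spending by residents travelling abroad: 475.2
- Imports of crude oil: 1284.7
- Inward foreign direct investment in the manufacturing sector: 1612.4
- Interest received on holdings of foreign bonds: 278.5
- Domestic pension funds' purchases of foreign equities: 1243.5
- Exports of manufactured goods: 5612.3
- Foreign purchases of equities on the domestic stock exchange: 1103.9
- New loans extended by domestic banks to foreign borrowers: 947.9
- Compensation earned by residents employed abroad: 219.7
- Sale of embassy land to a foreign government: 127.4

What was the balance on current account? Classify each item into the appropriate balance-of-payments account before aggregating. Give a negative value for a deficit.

Goods: -722.5 + 5612.3 - 1284.7 = 3605.1
Services: -475.2
Primary income: -380.8 + 219.7 + 278.5 + 192.2 = 309.6
Secondary income: 257.0
Current account = 3605.1 + (-475.2) + 309.6 + 257.0 = 3696.5
(Excluded from the current account — financial account: purchases of foreign government bonds by domestic residents 2131.9, inward foreign direct investment in the manufacturing sector 1612.4, domestic pension funds' purchases of foreign equities 1243.5, foreign purchases of equities on the domestic stock exchange 1103.9, new loans extended by domestic banks to foreign borrowers 947.9; capital account: sale of embassy land to a foreign government 127.4.)

3696.5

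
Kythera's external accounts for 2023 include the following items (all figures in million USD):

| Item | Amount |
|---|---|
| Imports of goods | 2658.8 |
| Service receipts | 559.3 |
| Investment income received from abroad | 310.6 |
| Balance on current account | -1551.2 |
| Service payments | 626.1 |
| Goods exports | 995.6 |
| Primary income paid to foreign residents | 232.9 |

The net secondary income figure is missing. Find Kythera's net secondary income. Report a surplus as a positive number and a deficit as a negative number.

Current account = goods balance + services balance + net primary income + net secondary income
Sum of the known components = -1652.3
Net secondary income = CA - (known components) = -1551.2 - (-1652.3) = 101.1

101.1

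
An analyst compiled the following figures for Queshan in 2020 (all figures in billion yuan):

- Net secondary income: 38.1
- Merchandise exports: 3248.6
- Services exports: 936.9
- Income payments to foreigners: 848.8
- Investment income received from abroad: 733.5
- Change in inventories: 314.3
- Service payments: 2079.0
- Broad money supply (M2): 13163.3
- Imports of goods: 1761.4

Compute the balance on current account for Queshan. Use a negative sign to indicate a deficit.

267.9

Goods balance = 3248.6 - 1761.4 = 1487.2
Services balance = 936.9 - 2079.0 = -1142.1
Trade balance (goods + services) = 1487.2 + (-1142.1) = 345.1
Net primary income = 733.5 - 848.8 = -115.3
Net secondary income = 38.1
Current account = 345.1 + (-115.3) + 38.1 = 267.9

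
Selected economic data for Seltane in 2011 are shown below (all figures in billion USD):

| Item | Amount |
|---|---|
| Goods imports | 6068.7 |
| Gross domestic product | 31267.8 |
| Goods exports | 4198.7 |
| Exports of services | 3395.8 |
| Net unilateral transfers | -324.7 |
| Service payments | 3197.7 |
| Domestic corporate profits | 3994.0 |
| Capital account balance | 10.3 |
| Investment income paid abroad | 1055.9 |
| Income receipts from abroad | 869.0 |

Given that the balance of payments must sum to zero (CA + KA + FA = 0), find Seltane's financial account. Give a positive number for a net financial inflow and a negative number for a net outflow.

Goods balance = 4198.7 - 6068.7 = -1870.0
Services balance = 3395.8 - 3197.7 = 198.1
Trade balance (goods + services) = -1870.0 + 198.1 = -1671.9
Net primary income = 869.0 - 1055.9 = -186.9
Net secondary income = -324.7
Current account = -1671.9 + (-186.9) + (-324.7) = -2183.5
Financial account = -(-2183.5 + 10.3) = 2173.2

2173.2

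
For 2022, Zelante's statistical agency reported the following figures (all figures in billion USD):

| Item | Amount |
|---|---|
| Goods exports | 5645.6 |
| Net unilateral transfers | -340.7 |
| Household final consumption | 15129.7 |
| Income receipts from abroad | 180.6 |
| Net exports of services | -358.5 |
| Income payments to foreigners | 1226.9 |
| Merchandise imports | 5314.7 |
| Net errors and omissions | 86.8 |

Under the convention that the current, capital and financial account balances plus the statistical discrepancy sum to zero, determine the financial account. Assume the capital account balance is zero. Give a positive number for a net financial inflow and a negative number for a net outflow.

Goods balance = 5645.6 - 5314.7 = 330.9
Services balance = -358.5
Trade balance (goods + services) = 330.9 + (-358.5) = -27.6
Net primary income = 180.6 - 1226.9 = -1046.3
Net secondary income = -340.7
Current account = -27.6 + (-1046.3) + (-340.7) = -1414.6
Financial account = -(-1414.6 + 86.8) = 1327.8

1327.8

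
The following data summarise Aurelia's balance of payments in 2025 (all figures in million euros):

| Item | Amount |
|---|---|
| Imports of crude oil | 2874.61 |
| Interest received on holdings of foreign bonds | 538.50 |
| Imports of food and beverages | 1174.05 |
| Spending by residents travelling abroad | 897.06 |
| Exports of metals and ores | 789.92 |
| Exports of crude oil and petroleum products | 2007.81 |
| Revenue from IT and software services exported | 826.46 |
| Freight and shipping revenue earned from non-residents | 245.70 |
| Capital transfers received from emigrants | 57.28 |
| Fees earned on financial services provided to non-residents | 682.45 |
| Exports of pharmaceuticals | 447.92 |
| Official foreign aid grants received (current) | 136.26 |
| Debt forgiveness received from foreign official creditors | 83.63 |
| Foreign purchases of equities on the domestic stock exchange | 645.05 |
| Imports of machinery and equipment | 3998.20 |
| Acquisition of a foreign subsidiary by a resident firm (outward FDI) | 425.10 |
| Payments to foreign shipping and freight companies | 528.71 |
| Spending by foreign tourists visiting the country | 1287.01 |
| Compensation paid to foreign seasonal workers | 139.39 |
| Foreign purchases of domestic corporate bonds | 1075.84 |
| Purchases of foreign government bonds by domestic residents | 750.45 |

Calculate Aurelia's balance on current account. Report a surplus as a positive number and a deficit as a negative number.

Goods: -2874.61 + 2007.81 + 789.92 - 3998.20 + 447.92 - 1174.05 = -4801.21
Services: 1287.01 + 682.45 + 245.70 - 897.06 - 528.71 + 826.46 = 1615.85
Primary income: 538.50 - 139.39 = 399.11
Secondary income: 136.26
Current account = (-4801.21) + 1615.85 + 399.11 + 136.26 = -2649.99
(Excluded from the current account — capital account: capital transfers received from emigrants 57.28, debt forgiveness received from foreign official creditors 83.63; financial account: foreign purchases of equities on the domestic stock exchange 645.05, acquisition of a foreign subsidiary by a resident firm (outward FDI) 425.10, foreign purchases of domestic corporate bonds 1075.84, purchases of foreign government bonds by domestic residents 750.45.)

-2649.99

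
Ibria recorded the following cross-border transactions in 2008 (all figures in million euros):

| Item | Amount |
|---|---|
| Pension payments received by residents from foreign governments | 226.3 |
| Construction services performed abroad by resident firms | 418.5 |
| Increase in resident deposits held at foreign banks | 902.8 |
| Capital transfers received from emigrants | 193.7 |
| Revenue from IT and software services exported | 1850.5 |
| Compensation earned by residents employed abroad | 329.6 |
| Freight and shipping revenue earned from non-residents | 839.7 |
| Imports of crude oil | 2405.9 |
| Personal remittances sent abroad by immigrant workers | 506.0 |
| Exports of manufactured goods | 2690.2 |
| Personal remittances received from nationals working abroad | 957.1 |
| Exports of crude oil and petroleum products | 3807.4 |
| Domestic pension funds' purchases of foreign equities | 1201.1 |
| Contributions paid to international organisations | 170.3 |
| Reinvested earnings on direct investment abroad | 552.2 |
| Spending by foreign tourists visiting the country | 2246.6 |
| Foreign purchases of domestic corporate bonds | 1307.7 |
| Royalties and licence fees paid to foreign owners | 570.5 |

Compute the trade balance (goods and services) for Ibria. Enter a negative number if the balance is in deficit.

Goods: -2405.9 + 3807.4 + 2690.2 = 4091.7
Services: 418.5 + 1850.5 - 570.5 + 839.7 + 2246.6 = 4784.8
Trade balance = 4091.7 + 4784.8 = 8876.5
(Excluded from the trade balance — secondary income: pension payments received by residents from foreign governments 226.3, personal remittances sent abroad by immigrant workers 506.0, personal remittances received from nationals working abroad 957.1, contributions paid to international organisations 170.3; financial account: increase in resident deposits held at foreign banks 902.8, domestic pension funds' purchases of foreign equities 1201.1, foreign purchases of domestic corporate bonds 1307.7; capital account: capital transfers received from emigrants 193.7; primary income: compensation earned by residents employed abroad 329.6, reinvested earnings on direct investment abroad 552.2.)

8876.5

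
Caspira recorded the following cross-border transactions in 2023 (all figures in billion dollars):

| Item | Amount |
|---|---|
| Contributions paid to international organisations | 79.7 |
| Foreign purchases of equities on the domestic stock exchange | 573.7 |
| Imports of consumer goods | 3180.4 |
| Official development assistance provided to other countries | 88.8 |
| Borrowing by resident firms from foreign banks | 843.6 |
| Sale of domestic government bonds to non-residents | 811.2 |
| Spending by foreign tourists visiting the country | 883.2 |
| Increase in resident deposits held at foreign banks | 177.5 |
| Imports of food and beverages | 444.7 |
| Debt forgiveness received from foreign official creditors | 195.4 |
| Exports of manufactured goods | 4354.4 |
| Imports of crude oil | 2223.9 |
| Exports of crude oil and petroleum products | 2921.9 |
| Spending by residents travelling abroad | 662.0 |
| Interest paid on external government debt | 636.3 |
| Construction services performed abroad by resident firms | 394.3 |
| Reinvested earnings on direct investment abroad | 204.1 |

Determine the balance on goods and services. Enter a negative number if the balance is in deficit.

2042.8

Goods: -3180.4 - 444.7 + 4354.4 - 2223.9 + 2921.9 = 1427.3
Services: -662.0 + 883.2 + 394.3 = 615.5
Trade balance = 1427.3 + 615.5 = 2042.8
(Excluded from the trade balance — secondary income: contributions paid to international organisations 79.7, official development assistance provided to other countries 88.8; financial account: foreign purchases of equities on the domestic stock exchange 573.7, borrowing by resident firms from foreign banks 843.6, sale of domestic government bonds to non-residents 811.2, increase in resident deposits held at foreign banks 177.5; capital account: debt forgiveness received from foreign official creditors 195.4; primary income: interest paid on external government debt 636.3, reinvested earnings on direct investment abroad 204.1.)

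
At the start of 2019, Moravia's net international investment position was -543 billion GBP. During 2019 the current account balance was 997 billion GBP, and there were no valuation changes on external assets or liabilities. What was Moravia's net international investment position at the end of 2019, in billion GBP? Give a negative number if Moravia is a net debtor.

With no valuation effects, change in NIIP = current account = 997
End-of-year NIIP = -543 + 997 = 454

454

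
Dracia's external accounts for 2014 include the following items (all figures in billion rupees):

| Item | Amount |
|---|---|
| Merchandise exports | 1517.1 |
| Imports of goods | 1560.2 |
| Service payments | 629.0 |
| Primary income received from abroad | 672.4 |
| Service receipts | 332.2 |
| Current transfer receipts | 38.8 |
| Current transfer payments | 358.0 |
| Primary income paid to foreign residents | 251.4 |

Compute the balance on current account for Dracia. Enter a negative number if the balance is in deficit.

Goods balance = 1517.1 - 1560.2 = -43.1
Services balance = 332.2 - 629.0 = -296.8
Trade balance (goods + services) = -43.1 + (-296.8) = -339.9
Net primary income = 672.4 - 251.4 = 421.0
Net secondary income = 38.8 - 358.0 = -319.2
Current account = -339.9 + 421.0 + (-319.2) = -238.1

-238.1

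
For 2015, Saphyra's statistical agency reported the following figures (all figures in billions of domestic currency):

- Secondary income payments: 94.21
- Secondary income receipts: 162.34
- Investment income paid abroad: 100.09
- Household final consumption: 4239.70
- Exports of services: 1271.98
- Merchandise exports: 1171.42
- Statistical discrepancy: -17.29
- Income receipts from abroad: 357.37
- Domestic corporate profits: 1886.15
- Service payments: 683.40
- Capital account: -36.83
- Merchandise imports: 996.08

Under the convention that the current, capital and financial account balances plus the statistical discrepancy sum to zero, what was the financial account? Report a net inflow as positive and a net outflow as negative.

-1035.21

Goods balance = 1171.42 - 996.08 = 175.34
Services balance = 1271.98 - 683.40 = 588.58
Trade balance (goods + services) = 175.34 + 588.58 = 763.92
Net primary income = 357.37 - 100.09 = 257.28
Net secondary income = 162.34 - 94.21 = 68.13
Current account = 763.92 + 257.28 + 68.13 = 1089.33
Financial account = -(1089.33 + (-36.83) + (-17.29)) = -1035.21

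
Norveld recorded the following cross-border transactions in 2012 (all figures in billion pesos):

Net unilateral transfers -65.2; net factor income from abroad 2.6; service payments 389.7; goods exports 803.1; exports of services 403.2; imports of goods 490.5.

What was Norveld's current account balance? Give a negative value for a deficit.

Goods balance = 803.1 - 490.5 = 312.6
Services balance = 403.2 - 389.7 = 13.5
Trade balance (goods + services) = 312.6 + 13.5 = 326.1
Net primary income = 2.6
Net secondary income = -65.2
Current account = 326.1 + 2.6 + (-65.2) = 263.5

263.5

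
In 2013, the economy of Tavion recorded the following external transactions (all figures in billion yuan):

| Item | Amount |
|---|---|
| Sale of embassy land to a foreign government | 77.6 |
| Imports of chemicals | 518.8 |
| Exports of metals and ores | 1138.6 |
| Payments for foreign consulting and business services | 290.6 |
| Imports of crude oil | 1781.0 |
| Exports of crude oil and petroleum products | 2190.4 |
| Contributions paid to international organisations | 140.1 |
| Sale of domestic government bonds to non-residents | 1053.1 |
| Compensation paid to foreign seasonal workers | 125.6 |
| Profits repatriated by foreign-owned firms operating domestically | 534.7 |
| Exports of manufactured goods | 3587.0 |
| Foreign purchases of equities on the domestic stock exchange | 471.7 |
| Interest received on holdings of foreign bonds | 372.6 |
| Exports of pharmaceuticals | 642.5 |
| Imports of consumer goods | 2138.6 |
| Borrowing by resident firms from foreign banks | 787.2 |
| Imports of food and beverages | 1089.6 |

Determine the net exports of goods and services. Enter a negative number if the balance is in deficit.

Goods: -1781.0 + 1138.6 - 518.8 + 3587.0 + 642.5 - 2138.6 + 2190.4 - 1089.6 = 2030.5
Services: -290.6
Trade balance = 2030.5 + (-290.6) = 1739.9
(Excluded from the trade balance — capital account: sale of embassy land to a foreign government 77.6; secondary income: contributions paid to international organisations 140.1; financial account: sale of domestic government bonds to non-residents 1053.1, foreign purchases of equities on the domestic stock exchange 471.7, borrowing by resident firms from foreign banks 787.2; primary income: compensation paid to foreign seasonal workers 125.6, profits repatriated by foreign-owned firms operating domestically 534.7, interest received on holdings of foreign bonds 372.6.)

1739.9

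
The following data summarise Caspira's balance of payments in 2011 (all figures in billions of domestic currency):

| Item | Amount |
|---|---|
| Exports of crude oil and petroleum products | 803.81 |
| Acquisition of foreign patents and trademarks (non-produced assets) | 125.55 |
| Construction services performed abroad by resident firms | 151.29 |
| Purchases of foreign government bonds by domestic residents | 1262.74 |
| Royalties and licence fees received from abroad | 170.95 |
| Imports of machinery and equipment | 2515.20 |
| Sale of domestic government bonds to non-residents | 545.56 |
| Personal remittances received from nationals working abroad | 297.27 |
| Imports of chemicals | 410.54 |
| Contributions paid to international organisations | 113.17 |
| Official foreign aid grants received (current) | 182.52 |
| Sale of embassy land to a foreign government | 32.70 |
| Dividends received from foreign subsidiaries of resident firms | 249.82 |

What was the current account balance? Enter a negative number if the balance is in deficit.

Goods: -2515.20 + 803.81 - 410.54 = -2121.93
Services: 151.29 + 170.95 = 322.24
Primary income: 249.82
Secondary income: -113.17 + 297.27 + 182.52 = 366.62
Current account = (-2121.93) + 322.24 + 249.82 + 366.62 = -1183.25
(Excluded from the current account — capital account: acquisition of foreign patents and trademarks (non-produced assets) 125.55, sale of embassy land to a foreign government 32.70; financial account: purchases of foreign government bonds by domestic residents 1262.74, sale of domestic government bonds to non-residents 545.56.)

-1183.25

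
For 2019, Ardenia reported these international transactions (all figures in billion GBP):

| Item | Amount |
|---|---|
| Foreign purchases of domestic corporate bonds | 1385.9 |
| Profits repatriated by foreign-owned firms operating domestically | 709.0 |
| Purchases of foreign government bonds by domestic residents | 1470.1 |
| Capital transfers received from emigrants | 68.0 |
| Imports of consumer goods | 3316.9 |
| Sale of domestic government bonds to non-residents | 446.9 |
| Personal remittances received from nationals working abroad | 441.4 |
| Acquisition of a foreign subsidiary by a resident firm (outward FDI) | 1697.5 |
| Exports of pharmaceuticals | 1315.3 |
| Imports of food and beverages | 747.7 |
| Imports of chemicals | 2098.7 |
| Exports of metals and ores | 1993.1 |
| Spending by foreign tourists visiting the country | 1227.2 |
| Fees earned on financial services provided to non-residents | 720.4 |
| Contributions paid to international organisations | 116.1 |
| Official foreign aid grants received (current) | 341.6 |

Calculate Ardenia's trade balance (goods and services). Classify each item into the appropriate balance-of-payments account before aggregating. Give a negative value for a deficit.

Goods: 1315.3 - 3316.9 - 2098.7 + 1993.1 - 747.7 = -2854.9
Services: 720.4 + 1227.2 = 1947.6
Trade balance = -2854.9 + 1947.6 = -907.3
(Excluded from the trade balance — financial account: foreign purchases of domestic corporate bonds 1385.9, purchases of foreign government bonds by domestic residents 1470.1, sale of domestic government bonds to non-residents 446.9, acquisition of a foreign subsidiary by a resident firm (outward FDI) 1697.5; primary income: profits repatriated by foreign-owned firms operating domestically 709.0; capital account: capital transfers received from emigrants 68.0; secondary income: personal remittances received from nationals working abroad 441.4, contributions paid to international organisations 116.1, official foreign aid grants received (current) 341.6.)

-907.3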